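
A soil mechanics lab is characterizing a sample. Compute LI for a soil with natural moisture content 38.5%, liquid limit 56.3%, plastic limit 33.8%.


Result: 0.209

Derivation:
First compute the plasticity index:
PI = LL - PL = 56.3 - 33.8 = 22.5
Then compute the liquidity index:
LI = (w - PL) / PI
LI = (38.5 - 33.8) / 22.5
LI = 0.209


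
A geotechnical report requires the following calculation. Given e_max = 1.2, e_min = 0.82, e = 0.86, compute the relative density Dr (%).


Result: 89.47 %

Derivation:
Using Dr = (e_max - e) / (e_max - e_min) * 100
e_max - e = 1.2 - 0.86 = 0.34
e_max - e_min = 1.2 - 0.82 = 0.38
Dr = 0.34 / 0.38 * 100
Dr = 89.47 %


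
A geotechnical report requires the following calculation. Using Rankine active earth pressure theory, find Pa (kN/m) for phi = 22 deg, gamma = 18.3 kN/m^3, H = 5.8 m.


Compute active earth pressure coefficient:
Ka = tan^2(45 - phi/2) = tan^2(34.0) = 0.454962
Compute active force:
Pa = 0.5 * Ka * gamma * H^2
Pa = 0.5 * 0.454962 * 18.3 * 5.8^2
Pa = 140.04 kN/m


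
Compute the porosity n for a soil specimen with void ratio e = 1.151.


Using the relation n = e / (1 + e)
n = 1.151 / (1 + 1.151)
n = 1.151 / 2.151
n = 0.5351


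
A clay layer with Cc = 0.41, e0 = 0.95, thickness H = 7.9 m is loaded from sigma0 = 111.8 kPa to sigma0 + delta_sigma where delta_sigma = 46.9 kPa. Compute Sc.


Using Sc = Cc * H / (1 + e0) * log10((sigma0 + delta_sigma) / sigma0)
Stress ratio = (111.8 + 46.9) / 111.8 = 1.4195
log10(1.4195) = 0.152135
Cc * H / (1 + e0) = 0.41 * 7.9 / (1 + 0.95) = 1.66103
Sc = 1.66103 * 0.152135
Sc = 0.2527 m


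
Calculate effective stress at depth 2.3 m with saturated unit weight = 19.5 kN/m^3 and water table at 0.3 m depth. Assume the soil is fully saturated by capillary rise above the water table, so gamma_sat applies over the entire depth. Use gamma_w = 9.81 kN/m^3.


Result: 25.23 kPa

Derivation:
Total stress = gamma_sat * depth
sigma = 19.5 * 2.3 = 44.85 kPa
Pore water pressure u = gamma_w * (depth - d_wt)
u = 9.81 * (2.3 - 0.3) = 19.62 kPa
Effective stress = sigma - u
sigma' = 44.85 - 19.62 = 25.23 kPa


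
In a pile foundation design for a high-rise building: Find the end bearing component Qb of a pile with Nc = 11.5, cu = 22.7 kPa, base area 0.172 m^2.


Using Qb = Nc * cu * Ab
Qb = 11.5 * 22.7 * 0.172
Qb = 44.9 kN


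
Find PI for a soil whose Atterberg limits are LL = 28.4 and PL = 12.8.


Using PI = LL - PL
PI = 28.4 - 12.8
PI = 15.6


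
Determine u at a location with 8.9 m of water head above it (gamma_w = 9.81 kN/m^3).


Using u = gamma_w * h_w
u = 9.81 * 8.9
u = 87.31 kPa


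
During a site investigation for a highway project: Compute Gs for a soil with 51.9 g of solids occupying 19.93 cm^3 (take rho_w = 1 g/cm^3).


Using Gs = m_s / (V_s * rho_w)
Since rho_w = 1 g/cm^3:
Gs = 51.9 / 19.93
Gs = 2.604


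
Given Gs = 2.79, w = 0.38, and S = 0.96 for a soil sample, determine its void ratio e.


Result: 1.1044

Derivation:
Using the relation e = Gs * w / S
e = 2.79 * 0.38 / 0.96
e = 1.1044


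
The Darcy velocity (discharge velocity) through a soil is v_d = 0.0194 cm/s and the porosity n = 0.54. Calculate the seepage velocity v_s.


Result: 0.03593 cm/s

Derivation:
Using v_s = v_d / n
v_s = 0.0194 / 0.54
v_s = 0.03593 cm/s


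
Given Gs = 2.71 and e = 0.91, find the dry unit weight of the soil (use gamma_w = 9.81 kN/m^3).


Using gamma_d = Gs * gamma_w / (1 + e)
gamma_d = 2.71 * 9.81 / (1 + 0.91)
gamma_d = 2.71 * 9.81 / 1.91
gamma_d = 13.919 kN/m^3


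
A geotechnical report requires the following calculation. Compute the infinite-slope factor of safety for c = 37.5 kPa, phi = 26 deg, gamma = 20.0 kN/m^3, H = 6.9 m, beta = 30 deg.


Result: 1.472

Derivation:
Using Fs = c / (gamma*H*sin(beta)*cos(beta)) + tan(phi)/tan(beta)
Cohesion contribution = 37.5 / (20.0*6.9*sin(30)*cos(30))
Cohesion contribution = 0.627555
Friction contribution = tan(26)/tan(30) = 0.844778
Fs = 0.627555 + 0.844778
Fs = 1.472


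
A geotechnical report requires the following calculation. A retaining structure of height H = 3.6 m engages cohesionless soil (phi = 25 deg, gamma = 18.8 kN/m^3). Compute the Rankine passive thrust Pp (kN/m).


Compute passive earth pressure coefficient:
Kp = tan^2(45 + phi/2) = tan^2(57.5) = 2.463913
Compute passive force:
Pp = 0.5 * Kp * gamma * H^2
Pp = 0.5 * 2.463913 * 18.8 * 3.6^2
Pp = 300.16 kN/m


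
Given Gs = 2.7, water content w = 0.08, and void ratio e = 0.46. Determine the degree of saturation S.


Using S = Gs * w / e
S = 2.7 * 0.08 / 0.46
S = 0.4696


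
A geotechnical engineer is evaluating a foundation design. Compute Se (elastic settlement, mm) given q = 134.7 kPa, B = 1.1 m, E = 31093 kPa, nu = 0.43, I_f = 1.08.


Result: 4.195 mm

Derivation:
Using Se = q * B * (1 - nu^2) * I_f / E
1 - nu^2 = 1 - 0.43^2 = 0.8151
Se = 134.7 * 1.1 * 0.8151 * 1.08 / 31093
Se = 0.004195 m
Convert to mm: Se = 0.004195 * 1000 = 4.195 mm


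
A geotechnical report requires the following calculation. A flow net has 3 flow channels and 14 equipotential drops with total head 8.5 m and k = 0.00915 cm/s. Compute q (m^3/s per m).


Result: 0.0001667 m^3/s per m

Derivation:
Convert k to m/s for unit consistency with H:
k = 0.00915 cm/s = 0.00915 / 100 m/s = 9.15e-05 m/s
Using q = k * H * Nf / Nd
Nf / Nd = 3 / 14 = 0.2143
q = 9.15e-05 * 8.5 * 0.2143
q = 0.0001667 m^3/s per m


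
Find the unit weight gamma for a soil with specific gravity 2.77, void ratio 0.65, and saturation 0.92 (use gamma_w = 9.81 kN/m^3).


Using gamma = gamma_w * (Gs + S*e) / (1 + e)
Numerator: Gs + S*e = 2.77 + 0.92*0.65 = 3.368
Denominator: 1 + e = 1 + 0.65 = 1.65
gamma = 9.81 * 3.368 / 1.65
gamma = 20.024 kN/m^3


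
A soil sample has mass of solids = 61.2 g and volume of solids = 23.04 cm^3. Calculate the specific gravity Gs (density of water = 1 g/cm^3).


Using Gs = m_s / (V_s * rho_w)
Since rho_w = 1 g/cm^3:
Gs = 61.2 / 23.04
Gs = 2.656


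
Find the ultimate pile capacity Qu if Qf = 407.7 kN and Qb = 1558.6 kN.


Using Qu = Qf + Qb
Qu = 407.7 + 1558.6
Qu = 1966.3 kN


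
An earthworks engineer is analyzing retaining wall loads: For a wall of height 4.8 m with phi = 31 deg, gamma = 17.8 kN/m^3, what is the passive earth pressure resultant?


Compute passive earth pressure coefficient:
Kp = tan^2(45 + phi/2) = tan^2(60.5) = 3.124035
Compute passive force:
Pp = 0.5 * Kp * gamma * H^2
Pp = 0.5 * 3.124035 * 17.8 * 4.8^2
Pp = 640.6 kN/m


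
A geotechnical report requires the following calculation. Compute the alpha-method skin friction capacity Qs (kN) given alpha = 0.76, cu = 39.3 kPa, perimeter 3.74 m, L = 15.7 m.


Result: 1753.79 kN

Derivation:
Using Qs = alpha * cu * perimeter * L
Qs = 0.76 * 39.3 * 3.74 * 15.7
Qs = 1753.79 kN


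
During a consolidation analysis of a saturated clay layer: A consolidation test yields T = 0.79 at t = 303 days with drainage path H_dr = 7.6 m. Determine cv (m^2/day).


Using cv = T * H_dr^2 / t
H_dr^2 = 7.6^2 = 57.76
cv = 0.79 * 57.76 / 303
cv = 0.1506 m^2/day


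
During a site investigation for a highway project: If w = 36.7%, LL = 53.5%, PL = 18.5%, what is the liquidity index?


First compute the plasticity index:
PI = LL - PL = 53.5 - 18.5 = 35.0
Then compute the liquidity index:
LI = (w - PL) / PI
LI = (36.7 - 18.5) / 35.0
LI = 0.52


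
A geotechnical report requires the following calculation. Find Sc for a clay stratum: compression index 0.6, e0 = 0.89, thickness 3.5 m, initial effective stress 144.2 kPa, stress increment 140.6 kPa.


Using Sc = Cc * H / (1 + e0) * log10((sigma0 + delta_sigma) / sigma0)
Stress ratio = (144.2 + 140.6) / 144.2 = 1.97503
log10(1.97503) = 0.295575
Cc * H / (1 + e0) = 0.6 * 3.5 / (1 + 0.89) = 1.11111
Sc = 1.11111 * 0.295575
Sc = 0.3284 m


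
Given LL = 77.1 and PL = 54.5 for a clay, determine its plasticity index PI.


Result: 22.6

Derivation:
Using PI = LL - PL
PI = 77.1 - 54.5
PI = 22.6


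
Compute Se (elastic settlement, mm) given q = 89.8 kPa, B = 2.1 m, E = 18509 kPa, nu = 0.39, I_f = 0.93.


Using Se = q * B * (1 - nu^2) * I_f / E
1 - nu^2 = 1 - 0.39^2 = 0.8479
Se = 89.8 * 2.1 * 0.8479 * 0.93 / 18509
Se = 0.008034 m
Convert to mm: Se = 0.008034 * 1000 = 8.034 mm


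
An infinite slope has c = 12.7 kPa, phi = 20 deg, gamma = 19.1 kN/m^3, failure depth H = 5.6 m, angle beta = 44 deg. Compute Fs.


Using Fs = c / (gamma*H*sin(beta)*cos(beta)) + tan(phi)/tan(beta)
Cohesion contribution = 12.7 / (19.1*5.6*sin(44)*cos(44))
Cohesion contribution = 0.237617
Friction contribution = tan(20)/tan(44) = 0.376902
Fs = 0.237617 + 0.376902
Fs = 0.615


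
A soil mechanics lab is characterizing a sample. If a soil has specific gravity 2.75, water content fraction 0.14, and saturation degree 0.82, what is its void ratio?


Using the relation e = Gs * w / S
e = 2.75 * 0.14 / 0.82
e = 0.4695


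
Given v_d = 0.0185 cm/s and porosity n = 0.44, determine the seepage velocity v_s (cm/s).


Using v_s = v_d / n
v_s = 0.0185 / 0.44
v_s = 0.04205 cm/s


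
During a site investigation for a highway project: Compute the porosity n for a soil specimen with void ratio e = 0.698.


Result: 0.4111

Derivation:
Using the relation n = e / (1 + e)
n = 0.698 / (1 + 0.698)
n = 0.698 / 1.698
n = 0.4111


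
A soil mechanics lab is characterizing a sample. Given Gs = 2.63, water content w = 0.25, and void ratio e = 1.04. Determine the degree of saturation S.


Result: 0.6322

Derivation:
Using S = Gs * w / e
S = 2.63 * 0.25 / 1.04
S = 0.6322


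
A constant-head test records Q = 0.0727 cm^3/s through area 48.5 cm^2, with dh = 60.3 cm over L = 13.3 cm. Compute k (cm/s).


Compute hydraulic gradient:
i = dh / L = 60.3 / 13.3 = 4.53383
Then apply Darcy's law:
k = Q / (A * i)
k = 0.0727 / (48.5 * 4.53383)
k = 0.0727 / 219.891
k = 0.000331 cm/s


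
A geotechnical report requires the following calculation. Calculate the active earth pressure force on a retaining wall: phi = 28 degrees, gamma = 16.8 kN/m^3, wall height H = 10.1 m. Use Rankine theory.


Compute active earth pressure coefficient:
Ka = tan^2(45 - phi/2) = tan^2(31.0) = 0.361033
Compute active force:
Pa = 0.5 * Ka * gamma * H^2
Pa = 0.5 * 0.361033 * 16.8 * 10.1^2
Pa = 309.36 kN/m


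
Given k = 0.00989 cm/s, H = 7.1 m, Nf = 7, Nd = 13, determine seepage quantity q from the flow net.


Result: 0.0003781 m^3/s per m

Derivation:
Convert k to m/s for unit consistency with H:
k = 0.00989 cm/s = 0.00989 / 100 m/s = 9.89e-05 m/s
Using q = k * H * Nf / Nd
Nf / Nd = 7 / 13 = 0.5385
q = 9.89e-05 * 7.1 * 0.5385
q = 0.0003781 m^3/s per m


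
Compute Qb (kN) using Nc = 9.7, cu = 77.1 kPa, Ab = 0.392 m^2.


Using Qb = Nc * cu * Ab
Qb = 9.7 * 77.1 * 0.392
Qb = 293.17 kN


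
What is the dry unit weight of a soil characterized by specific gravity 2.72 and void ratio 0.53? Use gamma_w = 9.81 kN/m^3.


Result: 17.44 kN/m^3

Derivation:
Using gamma_d = Gs * gamma_w / (1 + e)
gamma_d = 2.72 * 9.81 / (1 + 0.53)
gamma_d = 2.72 * 9.81 / 1.53
gamma_d = 17.44 kN/m^3


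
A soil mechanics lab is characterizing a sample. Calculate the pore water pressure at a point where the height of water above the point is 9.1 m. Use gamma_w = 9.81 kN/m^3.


Result: 89.27 kPa

Derivation:
Using u = gamma_w * h_w
u = 9.81 * 9.1
u = 89.27 kPa


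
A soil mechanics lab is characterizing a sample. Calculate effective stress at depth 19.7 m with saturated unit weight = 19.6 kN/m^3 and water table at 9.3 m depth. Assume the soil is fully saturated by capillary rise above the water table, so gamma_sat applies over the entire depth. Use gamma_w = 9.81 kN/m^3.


Total stress = gamma_sat * depth
sigma = 19.6 * 19.7 = 386.12 kPa
Pore water pressure u = gamma_w * (depth - d_wt)
u = 9.81 * (19.7 - 9.3) = 102.024 kPa
Effective stress = sigma - u
sigma' = 386.12 - 102.024 = 284.1 kPa


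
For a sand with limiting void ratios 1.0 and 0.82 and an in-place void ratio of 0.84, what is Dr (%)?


Using Dr = (e_max - e) / (e_max - e_min) * 100
e_max - e = 1.0 - 0.84 = 0.16
e_max - e_min = 1.0 - 0.82 = 0.18
Dr = 0.16 / 0.18 * 100
Dr = 88.89 %


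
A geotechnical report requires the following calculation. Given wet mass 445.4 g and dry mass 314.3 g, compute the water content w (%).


Result: 41.71 %

Derivation:
Using w = (m_wet - m_dry) / m_dry * 100
m_wet - m_dry = 445.4 - 314.3 = 131.1 g
w = 131.1 / 314.3 * 100
w = 41.71 %


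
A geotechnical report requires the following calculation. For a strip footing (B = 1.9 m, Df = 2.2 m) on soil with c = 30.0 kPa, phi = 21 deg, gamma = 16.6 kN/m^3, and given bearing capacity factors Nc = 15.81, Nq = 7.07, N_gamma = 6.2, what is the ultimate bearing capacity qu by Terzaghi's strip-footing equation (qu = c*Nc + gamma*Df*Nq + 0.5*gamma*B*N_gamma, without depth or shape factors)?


Compute qu = c*Nc + gamma*Df*Nq + 0.5*gamma*B*N_gamma
Term 1: 30.0 * 15.81 = 474.3
Term 2: 16.6 * 2.2 * 7.07 = 258.1964
Term 3: 0.5 * 16.6 * 1.9 * 6.2 = 97.774
qu = 474.3 + 258.1964 + 97.774
qu = 830.27 kPa


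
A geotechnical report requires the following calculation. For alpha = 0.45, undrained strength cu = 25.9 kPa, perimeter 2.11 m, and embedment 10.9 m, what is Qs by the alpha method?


Using Qs = alpha * cu * perimeter * L
Qs = 0.45 * 25.9 * 2.11 * 10.9
Qs = 268.05 kN


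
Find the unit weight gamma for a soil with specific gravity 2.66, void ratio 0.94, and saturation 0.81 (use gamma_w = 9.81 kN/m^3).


Using gamma = gamma_w * (Gs + S*e) / (1 + e)
Numerator: Gs + S*e = 2.66 + 0.81*0.94 = 3.4214
Denominator: 1 + e = 1 + 0.94 = 1.94
gamma = 9.81 * 3.4214 / 1.94
gamma = 17.301 kN/m^3


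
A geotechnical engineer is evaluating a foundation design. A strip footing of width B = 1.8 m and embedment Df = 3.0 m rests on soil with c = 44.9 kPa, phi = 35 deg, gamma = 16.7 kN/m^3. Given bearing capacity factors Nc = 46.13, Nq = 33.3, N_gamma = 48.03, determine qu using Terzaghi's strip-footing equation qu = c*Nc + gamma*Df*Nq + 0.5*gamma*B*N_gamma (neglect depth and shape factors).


Compute qu = c*Nc + gamma*Df*Nq + 0.5*gamma*B*N_gamma
Term 1: 44.9 * 46.13 = 2071.237
Term 2: 16.7 * 3.0 * 33.3 = 1668.33
Term 3: 0.5 * 16.7 * 1.8 * 48.03 = 721.8909
qu = 2071.237 + 1668.33 + 721.8909
qu = 4461.46 kPa


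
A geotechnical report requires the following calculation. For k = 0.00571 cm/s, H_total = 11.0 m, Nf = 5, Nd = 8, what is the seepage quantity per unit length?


Convert k to m/s for unit consistency with H:
k = 0.00571 cm/s = 0.00571 / 100 m/s = 5.71e-05 m/s
Using q = k * H * Nf / Nd
Nf / Nd = 5 / 8 = 0.625
q = 5.71e-05 * 11.0 * 0.625
q = 0.0003926 m^3/s per m


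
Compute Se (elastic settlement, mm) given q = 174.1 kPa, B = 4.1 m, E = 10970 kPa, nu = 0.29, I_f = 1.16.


Using Se = q * B * (1 - nu^2) * I_f / E
1 - nu^2 = 1 - 0.29^2 = 0.9159
Se = 174.1 * 4.1 * 0.9159 * 1.16 / 10970
Se = 0.069132 m
Convert to mm: Se = 0.069132 * 1000 = 69.132 mm


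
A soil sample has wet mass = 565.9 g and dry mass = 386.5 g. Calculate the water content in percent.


Result: 46.42 %

Derivation:
Using w = (m_wet - m_dry) / m_dry * 100
m_wet - m_dry = 565.9 - 386.5 = 179.4 g
w = 179.4 / 386.5 * 100
w = 46.42 %


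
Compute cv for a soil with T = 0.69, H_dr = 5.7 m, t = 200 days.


Using cv = T * H_dr^2 / t
H_dr^2 = 5.7^2 = 32.49
cv = 0.69 * 32.49 / 200
cv = 0.11209 m^2/day


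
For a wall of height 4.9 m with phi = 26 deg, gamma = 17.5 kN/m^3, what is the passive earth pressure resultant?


Compute passive earth pressure coefficient:
Kp = tan^2(45 + phi/2) = tan^2(58.0) = 2.561071
Compute passive force:
Pp = 0.5 * Kp * gamma * H^2
Pp = 0.5 * 2.561071 * 17.5 * 4.9^2
Pp = 538.05 kN/m


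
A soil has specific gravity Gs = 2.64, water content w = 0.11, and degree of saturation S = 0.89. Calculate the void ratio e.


Using the relation e = Gs * w / S
e = 2.64 * 0.11 / 0.89
e = 0.3263


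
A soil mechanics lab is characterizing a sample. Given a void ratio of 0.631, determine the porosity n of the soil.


Result: 0.3869

Derivation:
Using the relation n = e / (1 + e)
n = 0.631 / (1 + 0.631)
n = 0.631 / 1.631
n = 0.3869


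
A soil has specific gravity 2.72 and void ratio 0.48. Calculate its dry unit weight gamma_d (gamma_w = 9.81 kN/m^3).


Result: 18.029 kN/m^3

Derivation:
Using gamma_d = Gs * gamma_w / (1 + e)
gamma_d = 2.72 * 9.81 / (1 + 0.48)
gamma_d = 2.72 * 9.81 / 1.48
gamma_d = 18.029 kN/m^3


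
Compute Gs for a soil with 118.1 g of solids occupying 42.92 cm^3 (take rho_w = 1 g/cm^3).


Using Gs = m_s / (V_s * rho_w)
Since rho_w = 1 g/cm^3:
Gs = 118.1 / 42.92
Gs = 2.752


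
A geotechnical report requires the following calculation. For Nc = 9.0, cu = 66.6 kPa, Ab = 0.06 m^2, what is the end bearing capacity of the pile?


Using Qb = Nc * cu * Ab
Qb = 9.0 * 66.6 * 0.06
Qb = 35.96 kN


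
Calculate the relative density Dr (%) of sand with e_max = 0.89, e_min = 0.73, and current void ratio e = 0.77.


Result: 75.0 %

Derivation:
Using Dr = (e_max - e) / (e_max - e_min) * 100
e_max - e = 0.89 - 0.77 = 0.12
e_max - e_min = 0.89 - 0.73 = 0.16
Dr = 0.12 / 0.16 * 100
Dr = 75.0 %


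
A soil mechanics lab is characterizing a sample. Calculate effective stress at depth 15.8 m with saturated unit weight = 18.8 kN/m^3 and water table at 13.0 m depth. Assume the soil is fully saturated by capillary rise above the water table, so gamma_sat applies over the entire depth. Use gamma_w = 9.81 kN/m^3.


Result: 269.57 kPa

Derivation:
Total stress = gamma_sat * depth
sigma = 18.8 * 15.8 = 297.04 kPa
Pore water pressure u = gamma_w * (depth - d_wt)
u = 9.81 * (15.8 - 13.0) = 27.468 kPa
Effective stress = sigma - u
sigma' = 297.04 - 27.468 = 269.57 kPa


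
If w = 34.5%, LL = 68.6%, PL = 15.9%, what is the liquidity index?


First compute the plasticity index:
PI = LL - PL = 68.6 - 15.9 = 52.7
Then compute the liquidity index:
LI = (w - PL) / PI
LI = (34.5 - 15.9) / 52.7
LI = 0.353


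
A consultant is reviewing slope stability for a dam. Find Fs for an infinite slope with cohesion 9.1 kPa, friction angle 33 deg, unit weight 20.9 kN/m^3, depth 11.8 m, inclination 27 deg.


Result: 1.366

Derivation:
Using Fs = c / (gamma*H*sin(beta)*cos(beta)) + tan(phi)/tan(beta)
Cohesion contribution = 9.1 / (20.9*11.8*sin(27)*cos(27))
Cohesion contribution = 0.091219
Friction contribution = tan(33)/tan(27) = 1.27453
Fs = 0.091219 + 1.27453
Fs = 1.366


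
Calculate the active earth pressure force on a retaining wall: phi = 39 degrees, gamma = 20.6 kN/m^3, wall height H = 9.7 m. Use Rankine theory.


Result: 220.48 kN/m

Derivation:
Compute active earth pressure coefficient:
Ka = tan^2(45 - phi/2) = tan^2(25.5) = 0.227506
Compute active force:
Pa = 0.5 * Ka * gamma * H^2
Pa = 0.5 * 0.227506 * 20.6 * 9.7^2
Pa = 220.48 kN/m


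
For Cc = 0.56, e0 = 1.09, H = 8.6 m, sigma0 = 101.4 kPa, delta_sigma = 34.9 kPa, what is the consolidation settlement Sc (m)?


Result: 0.296 m

Derivation:
Using Sc = Cc * H / (1 + e0) * log10((sigma0 + delta_sigma) / sigma0)
Stress ratio = (101.4 + 34.9) / 101.4 = 1.34418
log10(1.34418) = 0.128458
Cc * H / (1 + e0) = 0.56 * 8.6 / (1 + 1.09) = 2.30431
Sc = 2.30431 * 0.128458
Sc = 0.296 m


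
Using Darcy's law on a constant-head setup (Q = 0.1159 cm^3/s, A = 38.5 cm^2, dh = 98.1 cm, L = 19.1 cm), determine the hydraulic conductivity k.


Compute hydraulic gradient:
i = dh / L = 98.1 / 19.1 = 5.13613
Then apply Darcy's law:
k = Q / (A * i)
k = 0.1159 / (38.5 * 5.13613)
k = 0.1159 / 197.741
k = 0.000586 cm/s


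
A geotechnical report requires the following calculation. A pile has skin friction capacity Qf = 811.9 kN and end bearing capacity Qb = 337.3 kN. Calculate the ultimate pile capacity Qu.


Result: 1149.2 kN

Derivation:
Using Qu = Qf + Qb
Qu = 811.9 + 337.3
Qu = 1149.2 kN


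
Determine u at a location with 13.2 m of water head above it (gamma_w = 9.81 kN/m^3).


Result: 129.49 kPa

Derivation:
Using u = gamma_w * h_w
u = 9.81 * 13.2
u = 129.49 kPa


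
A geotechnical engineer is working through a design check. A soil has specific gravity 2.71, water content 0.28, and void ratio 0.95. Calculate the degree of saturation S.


Result: 0.7987

Derivation:
Using S = Gs * w / e
S = 2.71 * 0.28 / 0.95
S = 0.7987


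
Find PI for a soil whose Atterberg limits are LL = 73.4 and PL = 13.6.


Using PI = LL - PL
PI = 73.4 - 13.6
PI = 59.8


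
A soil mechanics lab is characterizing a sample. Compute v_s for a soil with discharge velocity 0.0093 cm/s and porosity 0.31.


Using v_s = v_d / n
v_s = 0.0093 / 0.31
v_s = 0.03 cm/s


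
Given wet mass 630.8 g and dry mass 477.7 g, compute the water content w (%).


Using w = (m_wet - m_dry) / m_dry * 100
m_wet - m_dry = 630.8 - 477.7 = 153.1 g
w = 153.1 / 477.7 * 100
w = 32.05 %


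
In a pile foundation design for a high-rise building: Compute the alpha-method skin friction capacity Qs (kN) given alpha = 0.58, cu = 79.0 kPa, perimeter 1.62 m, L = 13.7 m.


Result: 1016.93 kN

Derivation:
Using Qs = alpha * cu * perimeter * L
Qs = 0.58 * 79.0 * 1.62 * 13.7
Qs = 1016.93 kN


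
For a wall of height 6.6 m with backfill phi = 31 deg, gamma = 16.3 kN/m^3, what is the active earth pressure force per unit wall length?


Compute active earth pressure coefficient:
Ka = tan^2(45 - phi/2) = tan^2(29.5) = 0.320099
Compute active force:
Pa = 0.5 * Ka * gamma * H^2
Pa = 0.5 * 0.320099 * 16.3 * 6.6^2
Pa = 113.64 kN/m


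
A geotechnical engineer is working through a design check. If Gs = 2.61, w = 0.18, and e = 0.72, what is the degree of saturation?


Using S = Gs * w / e
S = 2.61 * 0.18 / 0.72
S = 0.6525


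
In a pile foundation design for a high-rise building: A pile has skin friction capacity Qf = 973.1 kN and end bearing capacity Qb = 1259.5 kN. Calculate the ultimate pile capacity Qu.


Using Qu = Qf + Qb
Qu = 973.1 + 1259.5
Qu = 2232.6 kN


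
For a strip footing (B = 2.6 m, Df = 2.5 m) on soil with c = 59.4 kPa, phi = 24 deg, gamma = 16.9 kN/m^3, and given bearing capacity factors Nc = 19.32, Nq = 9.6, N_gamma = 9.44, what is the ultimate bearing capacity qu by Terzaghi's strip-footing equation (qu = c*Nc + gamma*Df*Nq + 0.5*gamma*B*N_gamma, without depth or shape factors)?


Compute qu = c*Nc + gamma*Df*Nq + 0.5*gamma*B*N_gamma
Term 1: 59.4 * 19.32 = 1147.608
Term 2: 16.9 * 2.5 * 9.6 = 405.6
Term 3: 0.5 * 16.9 * 2.6 * 9.44 = 207.3968
qu = 1147.608 + 405.6 + 207.3968
qu = 1760.6 kPa


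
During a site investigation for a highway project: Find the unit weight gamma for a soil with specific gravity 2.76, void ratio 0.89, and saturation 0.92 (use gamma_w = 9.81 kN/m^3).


Using gamma = gamma_w * (Gs + S*e) / (1 + e)
Numerator: Gs + S*e = 2.76 + 0.92*0.89 = 3.5788
Denominator: 1 + e = 1 + 0.89 = 1.89
gamma = 9.81 * 3.5788 / 1.89
gamma = 18.576 kN/m^3


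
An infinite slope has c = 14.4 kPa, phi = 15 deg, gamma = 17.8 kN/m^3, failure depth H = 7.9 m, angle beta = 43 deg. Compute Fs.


Using Fs = c / (gamma*H*sin(beta)*cos(beta)) + tan(phi)/tan(beta)
Cohesion contribution = 14.4 / (17.8*7.9*sin(43)*cos(43))
Cohesion contribution = 0.205307
Friction contribution = tan(15)/tan(43) = 0.28734
Fs = 0.205307 + 0.28734
Fs = 0.493


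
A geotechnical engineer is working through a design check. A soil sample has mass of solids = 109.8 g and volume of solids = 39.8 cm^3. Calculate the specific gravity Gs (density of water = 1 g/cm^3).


Using Gs = m_s / (V_s * rho_w)
Since rho_w = 1 g/cm^3:
Gs = 109.8 / 39.8
Gs = 2.759


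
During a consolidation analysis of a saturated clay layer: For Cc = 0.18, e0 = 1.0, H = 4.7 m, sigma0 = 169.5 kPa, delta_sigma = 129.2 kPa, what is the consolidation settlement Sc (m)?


Result: 0.1041 m

Derivation:
Using Sc = Cc * H / (1 + e0) * log10((sigma0 + delta_sigma) / sigma0)
Stress ratio = (169.5 + 129.2) / 169.5 = 1.76224
log10(1.76224) = 0.246066
Cc * H / (1 + e0) = 0.18 * 4.7 / (1 + 1.0) = 0.423
Sc = 0.423 * 0.246066
Sc = 0.1041 m


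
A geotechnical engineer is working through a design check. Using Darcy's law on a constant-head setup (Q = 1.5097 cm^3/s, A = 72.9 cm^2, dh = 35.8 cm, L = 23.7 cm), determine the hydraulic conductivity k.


Compute hydraulic gradient:
i = dh / L = 35.8 / 23.7 = 1.51055
Then apply Darcy's law:
k = Q / (A * i)
k = 1.5097 / (72.9 * 1.51055)
k = 1.5097 / 110.119
k = 0.01371 cm/s


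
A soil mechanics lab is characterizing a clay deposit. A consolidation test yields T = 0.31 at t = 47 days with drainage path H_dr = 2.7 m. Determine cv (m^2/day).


Result: 0.04808 m^2/day

Derivation:
Using cv = T * H_dr^2 / t
H_dr^2 = 2.7^2 = 7.29
cv = 0.31 * 7.29 / 47
cv = 0.04808 m^2/day


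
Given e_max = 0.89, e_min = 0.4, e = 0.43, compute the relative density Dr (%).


Using Dr = (e_max - e) / (e_max - e_min) * 100
e_max - e = 0.89 - 0.43 = 0.46
e_max - e_min = 0.89 - 0.4 = 0.49
Dr = 0.46 / 0.49 * 100
Dr = 93.88 %


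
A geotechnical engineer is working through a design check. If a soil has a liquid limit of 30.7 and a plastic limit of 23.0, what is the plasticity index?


Using PI = LL - PL
PI = 30.7 - 23.0
PI = 7.7


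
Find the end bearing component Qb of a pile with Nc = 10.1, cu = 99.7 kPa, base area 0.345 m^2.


Using Qb = Nc * cu * Ab
Qb = 10.1 * 99.7 * 0.345
Qb = 347.4 kN


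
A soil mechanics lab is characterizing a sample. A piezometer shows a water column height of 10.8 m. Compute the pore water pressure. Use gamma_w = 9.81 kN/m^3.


Using u = gamma_w * h_w
u = 9.81 * 10.8
u = 105.95 kPa


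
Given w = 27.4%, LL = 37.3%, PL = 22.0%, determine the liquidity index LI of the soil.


First compute the plasticity index:
PI = LL - PL = 37.3 - 22.0 = 15.3
Then compute the liquidity index:
LI = (w - PL) / PI
LI = (27.4 - 22.0) / 15.3
LI = 0.353


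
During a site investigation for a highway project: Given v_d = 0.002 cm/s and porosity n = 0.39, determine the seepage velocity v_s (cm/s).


Using v_s = v_d / n
v_s = 0.002 / 0.39
v_s = 0.00513 cm/s


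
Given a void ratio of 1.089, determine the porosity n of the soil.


Using the relation n = e / (1 + e)
n = 1.089 / (1 + 1.089)
n = 1.089 / 2.089
n = 0.5213


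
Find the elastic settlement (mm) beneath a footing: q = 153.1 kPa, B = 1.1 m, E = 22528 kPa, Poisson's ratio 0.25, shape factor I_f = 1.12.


Using Se = q * B * (1 - nu^2) * I_f / E
1 - nu^2 = 1 - 0.25^2 = 0.9375
Se = 153.1 * 1.1 * 0.9375 * 1.12 / 22528
Se = 0.007849 m
Convert to mm: Se = 0.007849 * 1000 = 7.849 mm


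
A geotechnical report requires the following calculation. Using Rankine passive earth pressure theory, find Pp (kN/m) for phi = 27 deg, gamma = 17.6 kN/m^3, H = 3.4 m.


Compute passive earth pressure coefficient:
Kp = tan^2(45 + phi/2) = tan^2(58.5) = 2.66294
Compute passive force:
Pp = 0.5 * Kp * gamma * H^2
Pp = 0.5 * 2.66294 * 17.6 * 3.4^2
Pp = 270.9 kN/m


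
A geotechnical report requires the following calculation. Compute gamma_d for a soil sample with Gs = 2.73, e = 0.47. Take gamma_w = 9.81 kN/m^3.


Result: 18.219 kN/m^3

Derivation:
Using gamma_d = Gs * gamma_w / (1 + e)
gamma_d = 2.73 * 9.81 / (1 + 0.47)
gamma_d = 2.73 * 9.81 / 1.47
gamma_d = 18.219 kN/m^3


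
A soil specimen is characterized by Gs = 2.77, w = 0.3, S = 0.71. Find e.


Using the relation e = Gs * w / S
e = 2.77 * 0.3 / 0.71
e = 1.1704


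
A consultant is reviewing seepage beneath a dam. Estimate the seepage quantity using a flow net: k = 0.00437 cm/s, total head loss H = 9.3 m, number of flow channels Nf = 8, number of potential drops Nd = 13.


Result: 0.0002501 m^3/s per m

Derivation:
Convert k to m/s for unit consistency with H:
k = 0.00437 cm/s = 0.00437 / 100 m/s = 4.37e-05 m/s
Using q = k * H * Nf / Nd
Nf / Nd = 8 / 13 = 0.6154
q = 4.37e-05 * 9.3 * 0.6154
q = 0.0002501 m^3/s per m


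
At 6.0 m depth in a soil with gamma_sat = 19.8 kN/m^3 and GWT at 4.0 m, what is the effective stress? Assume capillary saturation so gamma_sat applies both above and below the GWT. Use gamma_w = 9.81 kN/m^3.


Total stress = gamma_sat * depth
sigma = 19.8 * 6.0 = 118.8 kPa
Pore water pressure u = gamma_w * (depth - d_wt)
u = 9.81 * (6.0 - 4.0) = 19.62 kPa
Effective stress = sigma - u
sigma' = 118.8 - 19.62 = 99.18 kPa


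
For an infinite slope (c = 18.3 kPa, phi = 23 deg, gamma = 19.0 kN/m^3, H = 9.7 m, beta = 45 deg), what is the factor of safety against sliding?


Result: 0.623

Derivation:
Using Fs = c / (gamma*H*sin(beta)*cos(beta)) + tan(phi)/tan(beta)
Cohesion contribution = 18.3 / (19.0*9.7*sin(45)*cos(45))
Cohesion contribution = 0.198589
Friction contribution = tan(23)/tan(45) = 0.424475
Fs = 0.198589 + 0.424475
Fs = 0.623


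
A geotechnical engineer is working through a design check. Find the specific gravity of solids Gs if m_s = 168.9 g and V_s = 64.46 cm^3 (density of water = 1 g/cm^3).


Using Gs = m_s / (V_s * rho_w)
Since rho_w = 1 g/cm^3:
Gs = 168.9 / 64.46
Gs = 2.62


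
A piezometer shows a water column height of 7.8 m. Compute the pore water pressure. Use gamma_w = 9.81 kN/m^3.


Result: 76.52 kPa

Derivation:
Using u = gamma_w * h_w
u = 9.81 * 7.8
u = 76.52 kPa


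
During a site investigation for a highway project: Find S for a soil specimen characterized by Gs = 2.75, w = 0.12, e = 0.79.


Result: 0.4177

Derivation:
Using S = Gs * w / e
S = 2.75 * 0.12 / 0.79
S = 0.4177


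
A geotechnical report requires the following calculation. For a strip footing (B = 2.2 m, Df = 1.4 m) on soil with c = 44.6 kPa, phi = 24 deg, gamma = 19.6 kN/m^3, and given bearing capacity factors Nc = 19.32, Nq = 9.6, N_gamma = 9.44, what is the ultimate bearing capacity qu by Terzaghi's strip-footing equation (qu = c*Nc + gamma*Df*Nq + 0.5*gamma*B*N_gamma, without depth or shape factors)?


Compute qu = c*Nc + gamma*Df*Nq + 0.5*gamma*B*N_gamma
Term 1: 44.6 * 19.32 = 861.672
Term 2: 19.6 * 1.4 * 9.6 = 263.424
Term 3: 0.5 * 19.6 * 2.2 * 9.44 = 203.5264
qu = 861.672 + 263.424 + 203.5264
qu = 1328.62 kPa


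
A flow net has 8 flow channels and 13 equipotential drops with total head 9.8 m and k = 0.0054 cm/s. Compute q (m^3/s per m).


Result: 0.0003257 m^3/s per m

Derivation:
Convert k to m/s for unit consistency with H:
k = 0.0054 cm/s = 0.0054 / 100 m/s = 5.4e-05 m/s
Using q = k * H * Nf / Nd
Nf / Nd = 8 / 13 = 0.6154
q = 5.4e-05 * 9.8 * 0.6154
q = 0.0003257 m^3/s per m


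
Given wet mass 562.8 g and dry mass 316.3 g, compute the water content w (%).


Using w = (m_wet - m_dry) / m_dry * 100
m_wet - m_dry = 562.8 - 316.3 = 246.5 g
w = 246.5 / 316.3 * 100
w = 77.93 %


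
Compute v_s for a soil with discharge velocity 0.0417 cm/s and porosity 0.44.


Using v_s = v_d / n
v_s = 0.0417 / 0.44
v_s = 0.09477 cm/s


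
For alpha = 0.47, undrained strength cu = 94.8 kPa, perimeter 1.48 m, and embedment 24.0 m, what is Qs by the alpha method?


Using Qs = alpha * cu * perimeter * L
Qs = 0.47 * 94.8 * 1.48 * 24.0
Qs = 1582.63 kN


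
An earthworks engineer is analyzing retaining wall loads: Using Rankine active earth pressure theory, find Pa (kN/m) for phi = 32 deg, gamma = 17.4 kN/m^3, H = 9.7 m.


Result: 251.52 kN/m

Derivation:
Compute active earth pressure coefficient:
Ka = tan^2(45 - phi/2) = tan^2(29.0) = 0.307259
Compute active force:
Pa = 0.5 * Ka * gamma * H^2
Pa = 0.5 * 0.307259 * 17.4 * 9.7^2
Pa = 251.52 kN/m


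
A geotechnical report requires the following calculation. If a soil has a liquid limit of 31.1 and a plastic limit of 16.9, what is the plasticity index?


Using PI = LL - PL
PI = 31.1 - 16.9
PI = 14.2


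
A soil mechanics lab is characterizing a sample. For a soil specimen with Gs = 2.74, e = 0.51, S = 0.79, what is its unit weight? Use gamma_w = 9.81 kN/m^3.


Using gamma = gamma_w * (Gs + S*e) / (1 + e)
Numerator: Gs + S*e = 2.74 + 0.79*0.51 = 3.1429
Denominator: 1 + e = 1 + 0.51 = 1.51
gamma = 9.81 * 3.1429 / 1.51
gamma = 20.418 kN/m^3


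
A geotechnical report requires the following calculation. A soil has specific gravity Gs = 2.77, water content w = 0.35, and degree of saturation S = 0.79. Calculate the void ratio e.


Using the relation e = Gs * w / S
e = 2.77 * 0.35 / 0.79
e = 1.2272


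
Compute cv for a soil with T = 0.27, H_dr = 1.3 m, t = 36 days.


Using cv = T * H_dr^2 / t
H_dr^2 = 1.3^2 = 1.69
cv = 0.27 * 1.69 / 36
cv = 0.01268 m^2/day


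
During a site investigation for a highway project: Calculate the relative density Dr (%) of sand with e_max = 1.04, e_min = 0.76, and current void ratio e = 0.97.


Using Dr = (e_max - e) / (e_max - e_min) * 100
e_max - e = 1.04 - 0.97 = 0.07
e_max - e_min = 1.04 - 0.76 = 0.28
Dr = 0.07 / 0.28 * 100
Dr = 25.0 %


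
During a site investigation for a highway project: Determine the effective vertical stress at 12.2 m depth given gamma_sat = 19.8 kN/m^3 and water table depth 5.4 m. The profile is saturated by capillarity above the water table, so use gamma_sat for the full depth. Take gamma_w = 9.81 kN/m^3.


Total stress = gamma_sat * depth
sigma = 19.8 * 12.2 = 241.56 kPa
Pore water pressure u = gamma_w * (depth - d_wt)
u = 9.81 * (12.2 - 5.4) = 66.708 kPa
Effective stress = sigma - u
sigma' = 241.56 - 66.708 = 174.85 kPa


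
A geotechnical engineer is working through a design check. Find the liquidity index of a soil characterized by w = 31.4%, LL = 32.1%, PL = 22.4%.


First compute the plasticity index:
PI = LL - PL = 32.1 - 22.4 = 9.7
Then compute the liquidity index:
LI = (w - PL) / PI
LI = (31.4 - 22.4) / 9.7
LI = 0.928


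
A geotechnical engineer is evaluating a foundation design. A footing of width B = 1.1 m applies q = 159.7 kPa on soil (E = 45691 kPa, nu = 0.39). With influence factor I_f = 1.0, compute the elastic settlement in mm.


Using Se = q * B * (1 - nu^2) * I_f / E
1 - nu^2 = 1 - 0.39^2 = 0.8479
Se = 159.7 * 1.1 * 0.8479 * 1.0 / 45691
Se = 0.003260 m
Convert to mm: Se = 0.003260 * 1000 = 3.26 mm


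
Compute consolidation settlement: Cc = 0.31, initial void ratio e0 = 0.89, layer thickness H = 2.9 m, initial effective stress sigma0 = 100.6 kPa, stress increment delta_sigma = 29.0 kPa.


Result: 0.0523 m

Derivation:
Using Sc = Cc * H / (1 + e0) * log10((sigma0 + delta_sigma) / sigma0)
Stress ratio = (100.6 + 29.0) / 100.6 = 1.28827
log10(1.28827) = 0.110007
Cc * H / (1 + e0) = 0.31 * 2.9 / (1 + 0.89) = 0.475661
Sc = 0.475661 * 0.110007
Sc = 0.0523 m


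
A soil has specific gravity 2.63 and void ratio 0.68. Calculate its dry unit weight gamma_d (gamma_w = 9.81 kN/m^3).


Using gamma_d = Gs * gamma_w / (1 + e)
gamma_d = 2.63 * 9.81 / (1 + 0.68)
gamma_d = 2.63 * 9.81 / 1.68
gamma_d = 15.357 kN/m^3


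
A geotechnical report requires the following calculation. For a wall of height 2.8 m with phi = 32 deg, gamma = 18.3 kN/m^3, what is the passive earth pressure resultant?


Compute passive earth pressure coefficient:
Kp = tan^2(45 + phi/2) = tan^2(61.0) = 3.254588
Compute passive force:
Pp = 0.5 * Kp * gamma * H^2
Pp = 0.5 * 3.254588 * 18.3 * 2.8^2
Pp = 233.47 kN/m


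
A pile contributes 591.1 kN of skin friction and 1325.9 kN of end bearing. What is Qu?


Using Qu = Qf + Qb
Qu = 591.1 + 1325.9
Qu = 1917.0 kN


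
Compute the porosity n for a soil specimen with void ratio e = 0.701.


Result: 0.4121

Derivation:
Using the relation n = e / (1 + e)
n = 0.701 / (1 + 0.701)
n = 0.701 / 1.701
n = 0.4121


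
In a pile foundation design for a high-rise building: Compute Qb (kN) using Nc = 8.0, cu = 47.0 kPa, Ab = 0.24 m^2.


Result: 90.24 kN

Derivation:
Using Qb = Nc * cu * Ab
Qb = 8.0 * 47.0 * 0.24
Qb = 90.24 kN


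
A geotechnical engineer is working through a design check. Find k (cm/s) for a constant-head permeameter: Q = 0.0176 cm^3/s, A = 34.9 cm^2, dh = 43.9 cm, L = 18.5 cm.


Compute hydraulic gradient:
i = dh / L = 43.9 / 18.5 = 2.37297
Then apply Darcy's law:
k = Q / (A * i)
k = 0.0176 / (34.9 * 2.37297)
k = 0.0176 / 82.8168
k = 0.000213 cm/s


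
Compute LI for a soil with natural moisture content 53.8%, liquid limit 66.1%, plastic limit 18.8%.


Result: 0.74

Derivation:
First compute the plasticity index:
PI = LL - PL = 66.1 - 18.8 = 47.3
Then compute the liquidity index:
LI = (w - PL) / PI
LI = (53.8 - 18.8) / 47.3
LI = 0.74


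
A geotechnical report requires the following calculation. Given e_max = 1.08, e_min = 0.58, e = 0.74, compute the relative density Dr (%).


Using Dr = (e_max - e) / (e_max - e_min) * 100
e_max - e = 1.08 - 0.74 = 0.34
e_max - e_min = 1.08 - 0.58 = 0.5
Dr = 0.34 / 0.5 * 100
Dr = 68.0 %


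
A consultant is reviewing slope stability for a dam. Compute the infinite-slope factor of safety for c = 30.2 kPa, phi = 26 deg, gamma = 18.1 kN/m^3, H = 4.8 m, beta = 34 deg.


Using Fs = c / (gamma*H*sin(beta)*cos(beta)) + tan(phi)/tan(beta)
Cohesion contribution = 30.2 / (18.1*4.8*sin(34)*cos(34))
Cohesion contribution = 0.74981
Friction contribution = tan(26)/tan(34) = 0.723093
Fs = 0.74981 + 0.723093
Fs = 1.473


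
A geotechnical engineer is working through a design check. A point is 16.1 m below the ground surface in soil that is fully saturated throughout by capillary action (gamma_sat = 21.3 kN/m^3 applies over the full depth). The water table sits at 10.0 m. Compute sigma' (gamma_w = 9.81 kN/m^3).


Total stress = gamma_sat * depth
sigma = 21.3 * 16.1 = 342.93 kPa
Pore water pressure u = gamma_w * (depth - d_wt)
u = 9.81 * (16.1 - 10.0) = 59.841 kPa
Effective stress = sigma - u
sigma' = 342.93 - 59.841 = 283.09 kPa


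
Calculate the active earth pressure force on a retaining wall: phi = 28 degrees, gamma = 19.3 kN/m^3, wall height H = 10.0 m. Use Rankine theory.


Compute active earth pressure coefficient:
Ka = tan^2(45 - phi/2) = tan^2(31.0) = 0.361033
Compute active force:
Pa = 0.5 * Ka * gamma * H^2
Pa = 0.5 * 0.361033 * 19.3 * 10.0^2
Pa = 348.4 kN/m


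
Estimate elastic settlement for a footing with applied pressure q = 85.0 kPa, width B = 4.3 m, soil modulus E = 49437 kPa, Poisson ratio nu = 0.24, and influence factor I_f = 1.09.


Result: 7.594 mm

Derivation:
Using Se = q * B * (1 - nu^2) * I_f / E
1 - nu^2 = 1 - 0.24^2 = 0.9424
Se = 85.0 * 4.3 * 0.9424 * 1.09 / 49437
Se = 0.007594 m
Convert to mm: Se = 0.007594 * 1000 = 7.594 mm


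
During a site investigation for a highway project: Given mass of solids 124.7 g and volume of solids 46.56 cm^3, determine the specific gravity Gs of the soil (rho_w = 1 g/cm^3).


Using Gs = m_s / (V_s * rho_w)
Since rho_w = 1 g/cm^3:
Gs = 124.7 / 46.56
Gs = 2.678


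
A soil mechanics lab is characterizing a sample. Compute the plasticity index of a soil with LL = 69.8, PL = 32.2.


Using PI = LL - PL
PI = 69.8 - 32.2
PI = 37.6


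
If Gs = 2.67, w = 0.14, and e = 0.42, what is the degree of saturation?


Using S = Gs * w / e
S = 2.67 * 0.14 / 0.42
S = 0.89


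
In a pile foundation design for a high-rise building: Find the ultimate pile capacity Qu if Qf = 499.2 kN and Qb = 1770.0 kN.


Using Qu = Qf + Qb
Qu = 499.2 + 1770.0
Qu = 2269.2 kN


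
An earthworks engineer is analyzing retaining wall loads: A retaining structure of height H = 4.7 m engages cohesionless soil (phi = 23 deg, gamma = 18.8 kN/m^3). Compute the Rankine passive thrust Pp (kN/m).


Compute passive earth pressure coefficient:
Kp = tan^2(45 + phi/2) = tan^2(56.5) = 2.282623
Compute passive force:
Pp = 0.5 * Kp * gamma * H^2
Pp = 0.5 * 2.282623 * 18.8 * 4.7^2
Pp = 473.98 kN/m


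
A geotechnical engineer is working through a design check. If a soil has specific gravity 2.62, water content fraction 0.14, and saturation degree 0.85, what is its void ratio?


Result: 0.4315

Derivation:
Using the relation e = Gs * w / S
e = 2.62 * 0.14 / 0.85
e = 0.4315


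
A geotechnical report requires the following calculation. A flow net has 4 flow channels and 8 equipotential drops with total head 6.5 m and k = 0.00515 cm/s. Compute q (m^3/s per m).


Convert k to m/s for unit consistency with H:
k = 0.00515 cm/s = 0.00515 / 100 m/s = 5.15e-05 m/s
Using q = k * H * Nf / Nd
Nf / Nd = 4 / 8 = 0.5
q = 5.15e-05 * 6.5 * 0.5
q = 0.0001674 m^3/s per m
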